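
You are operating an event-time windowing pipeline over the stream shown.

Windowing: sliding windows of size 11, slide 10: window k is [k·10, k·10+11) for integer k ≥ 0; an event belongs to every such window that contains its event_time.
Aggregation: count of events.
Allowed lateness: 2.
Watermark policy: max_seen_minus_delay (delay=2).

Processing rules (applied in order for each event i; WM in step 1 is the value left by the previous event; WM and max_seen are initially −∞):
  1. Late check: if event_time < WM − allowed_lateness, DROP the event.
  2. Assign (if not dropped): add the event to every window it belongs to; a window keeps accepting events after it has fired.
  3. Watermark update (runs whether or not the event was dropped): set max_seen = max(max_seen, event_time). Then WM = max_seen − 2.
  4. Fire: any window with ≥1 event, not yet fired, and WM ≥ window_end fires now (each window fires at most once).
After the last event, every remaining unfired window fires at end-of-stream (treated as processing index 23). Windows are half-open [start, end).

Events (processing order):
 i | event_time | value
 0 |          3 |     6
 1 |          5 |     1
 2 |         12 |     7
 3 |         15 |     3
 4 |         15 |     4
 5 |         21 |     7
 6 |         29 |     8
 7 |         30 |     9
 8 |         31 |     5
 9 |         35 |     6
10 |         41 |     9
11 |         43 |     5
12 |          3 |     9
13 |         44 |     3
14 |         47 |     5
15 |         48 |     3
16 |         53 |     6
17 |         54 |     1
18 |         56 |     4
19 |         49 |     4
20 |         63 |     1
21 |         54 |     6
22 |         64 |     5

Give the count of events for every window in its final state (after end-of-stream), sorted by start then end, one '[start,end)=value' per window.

[0,11)=2 [10,21)=3 [20,31)=3 [30,41)=3 [40,51)=5 [50,61)=3 [60,71)=2

i=0 t=3 v=6: → [0,11); WM=1
i=1 t=5 v=1: → [0,11); WM=3
i=2 t=12 v=7: → [10,21); WM=10
i=3 t=15 v=3: → [10,21); WM=13; [0,11) fires=2
i=4 t=15 v=4: → [10,21); WM=13
i=5 t=21 v=7: → [20,31); WM=19
i=6 t=29 v=8: → [20,31); WM=27; [10,21) fires=3
i=7 t=30 v=9: → [30,41),[20,31); WM=28
i=8 t=31 v=5: → [30,41); WM=29
i=9 t=35 v=6: → [30,41); WM=33; [20,31) fires=3
i=10 t=41 v=9: → [40,51); WM=39
i=11 t=43 v=5: → [40,51); WM=41; [30,41) fires=3
i=12 t=3 v=9: DROP (t<41-2); WM=41
i=13 t=44 v=3: → [40,51); WM=42
i=14 t=47 v=5: → [40,51); WM=45
i=15 t=48 v=3: → [40,51); WM=46
i=16 t=53 v=6: → [50,61); WM=51; [40,51) fires=5
i=17 t=54 v=1: → [50,61); WM=52
i=18 t=56 v=4: → [50,61); WM=54
i=19 t=49 v=4: DROP (t<54-2); WM=54
i=20 t=63 v=1: → [60,71); WM=61; [50,61) fires=3
i=21 t=54 v=6: DROP (t<61-2); WM=61
i=22 t=64 v=5: → [60,71); WM=62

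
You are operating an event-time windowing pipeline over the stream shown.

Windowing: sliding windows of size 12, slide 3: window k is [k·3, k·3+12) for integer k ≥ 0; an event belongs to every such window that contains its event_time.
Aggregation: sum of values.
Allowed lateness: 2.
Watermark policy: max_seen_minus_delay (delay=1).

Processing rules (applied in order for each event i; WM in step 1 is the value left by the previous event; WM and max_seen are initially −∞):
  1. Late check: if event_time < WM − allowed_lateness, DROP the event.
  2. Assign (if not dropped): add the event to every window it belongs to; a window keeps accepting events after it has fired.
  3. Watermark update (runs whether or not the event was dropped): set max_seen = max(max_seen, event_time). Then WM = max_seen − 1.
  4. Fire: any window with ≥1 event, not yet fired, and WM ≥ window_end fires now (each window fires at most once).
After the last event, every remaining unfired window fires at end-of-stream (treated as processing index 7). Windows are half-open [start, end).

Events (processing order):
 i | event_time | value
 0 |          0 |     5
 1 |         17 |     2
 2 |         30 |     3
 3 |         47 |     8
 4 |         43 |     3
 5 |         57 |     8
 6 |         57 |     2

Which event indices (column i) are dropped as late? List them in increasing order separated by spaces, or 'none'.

4

i=0 t=0 v=5: → [0,12); WM=-1
i=1 t=17 v=2: → [15,27),[12,24),[9,21),[6,18); WM=16; [0,12) fires=5
i=2 t=30 v=3: → [30,42),[27,39),[24,36),[21,33); WM=29; [6,18) fires=2 [9,21) fires=2 [12,24) fires=2 [15,27) fires=2
i=3 t=47 v=8: → [45,57),[42,54),[39,51),[36,48); WM=46; [21,33) fires=3 [24,36) fires=3 [27,39) fires=3 [30,42) fires=3
i=4 t=43 v=3: DROP (t<46-2); WM=46
i=5 t=57 v=8: → [57,69),[54,66),[51,63),[48,60); WM=56; [36,48) fires=8 [39,51) fires=8 [42,54) fires=8
i=6 t=57 v=2: → [57,69),[54,66),[51,63),[48,60); WM=56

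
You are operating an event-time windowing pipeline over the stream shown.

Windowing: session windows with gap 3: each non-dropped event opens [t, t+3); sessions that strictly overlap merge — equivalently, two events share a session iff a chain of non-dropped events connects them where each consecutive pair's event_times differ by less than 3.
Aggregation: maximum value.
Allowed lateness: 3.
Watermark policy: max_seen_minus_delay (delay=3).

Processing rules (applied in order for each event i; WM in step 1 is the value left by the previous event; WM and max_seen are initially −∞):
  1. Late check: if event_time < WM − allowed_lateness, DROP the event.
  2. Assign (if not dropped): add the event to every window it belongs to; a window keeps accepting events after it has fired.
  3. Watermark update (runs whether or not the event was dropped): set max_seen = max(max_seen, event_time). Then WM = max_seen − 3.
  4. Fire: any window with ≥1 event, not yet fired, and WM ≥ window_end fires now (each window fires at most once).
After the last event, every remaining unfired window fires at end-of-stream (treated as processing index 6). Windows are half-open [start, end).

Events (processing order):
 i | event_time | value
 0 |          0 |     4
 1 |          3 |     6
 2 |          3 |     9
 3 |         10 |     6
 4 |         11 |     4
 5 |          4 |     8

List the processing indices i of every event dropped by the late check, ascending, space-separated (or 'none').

i=0 t=0 v=4: → [0,3); WM=-3
i=1 t=3 v=6: → [3,6); WM=0
i=2 t=3 v=9: → [3,6); WM=0
i=3 t=10 v=6: → [10,13); WM=7
i=4 t=11 v=4: → [10,14); WM=8
i=5 t=4 v=8: DROP (t<8-3); WM=8

5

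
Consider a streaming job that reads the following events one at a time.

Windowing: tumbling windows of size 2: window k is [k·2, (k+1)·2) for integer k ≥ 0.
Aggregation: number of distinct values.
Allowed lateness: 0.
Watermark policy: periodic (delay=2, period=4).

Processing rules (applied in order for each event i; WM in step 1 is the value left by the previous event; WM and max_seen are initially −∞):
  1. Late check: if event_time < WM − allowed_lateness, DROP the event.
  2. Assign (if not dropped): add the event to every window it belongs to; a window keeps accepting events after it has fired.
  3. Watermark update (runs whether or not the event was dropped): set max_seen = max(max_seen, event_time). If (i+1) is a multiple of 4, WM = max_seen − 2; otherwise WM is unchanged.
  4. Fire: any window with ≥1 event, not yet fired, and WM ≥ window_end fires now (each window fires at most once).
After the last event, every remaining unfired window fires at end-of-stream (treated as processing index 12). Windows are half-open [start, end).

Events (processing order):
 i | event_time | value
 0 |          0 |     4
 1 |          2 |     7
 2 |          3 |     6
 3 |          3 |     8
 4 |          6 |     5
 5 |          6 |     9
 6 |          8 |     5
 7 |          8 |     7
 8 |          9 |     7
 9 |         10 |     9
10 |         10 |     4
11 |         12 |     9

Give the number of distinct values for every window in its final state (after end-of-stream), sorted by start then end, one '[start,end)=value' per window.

[0,2)=1 [2,4)=3 [6,8)=2 [8,10)=2 [10,12)=2 [12,14)=1

i=0 t=0 v=4: → [0,2); WM=−∞
i=1 t=2 v=7: → [2,4); WM=−∞
i=2 t=3 v=6: → [2,4); WM=−∞
i=3 t=3 v=8: → [2,4); WM=1
i=4 t=6 v=5: → [6,8); WM=1
i=5 t=6 v=9: → [6,8); WM=1
i=6 t=8 v=5: → [8,10); WM=1
i=7 t=8 v=7: → [8,10); WM=6; [0,2) fires=1 [2,4) fires=3
i=8 t=9 v=7: → [8,10); WM=6
i=9 t=10 v=9: → [10,12); WM=6
i=10 t=10 v=4: → [10,12); WM=6
i=11 t=12 v=9: → [12,14); WM=10; [6,8) fires=2 [8,10) fires=2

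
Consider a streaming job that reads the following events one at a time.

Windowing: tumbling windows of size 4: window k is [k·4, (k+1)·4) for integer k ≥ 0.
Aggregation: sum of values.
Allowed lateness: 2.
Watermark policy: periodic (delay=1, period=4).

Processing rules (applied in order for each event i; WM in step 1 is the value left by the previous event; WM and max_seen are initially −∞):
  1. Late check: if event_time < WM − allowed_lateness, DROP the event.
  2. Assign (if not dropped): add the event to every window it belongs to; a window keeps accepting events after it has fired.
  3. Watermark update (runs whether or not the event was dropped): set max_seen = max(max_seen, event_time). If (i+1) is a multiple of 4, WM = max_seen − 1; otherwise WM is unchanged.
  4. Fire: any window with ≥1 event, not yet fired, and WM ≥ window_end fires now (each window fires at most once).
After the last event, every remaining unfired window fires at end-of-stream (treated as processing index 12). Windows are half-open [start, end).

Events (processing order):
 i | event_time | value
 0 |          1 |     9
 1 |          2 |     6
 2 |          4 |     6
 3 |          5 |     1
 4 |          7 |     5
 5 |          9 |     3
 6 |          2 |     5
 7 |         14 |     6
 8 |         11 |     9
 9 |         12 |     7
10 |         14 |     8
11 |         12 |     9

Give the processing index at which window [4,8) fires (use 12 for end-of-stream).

7

i=0 t=1 v=9: → [0,4); WM=−∞
i=1 t=2 v=6: → [0,4); WM=−∞
i=2 t=4 v=6: → [4,8); WM=−∞
i=3 t=5 v=1: → [4,8); WM=4; [0,4) fires=15
i=4 t=7 v=5: → [4,8); WM=4
i=5 t=9 v=3: → [8,12); WM=4
i=6 t=2 v=5: → [0,4); WM=4
i=7 t=14 v=6: → [12,16); WM=13; [4,8) fires=12 [8,12) fires=3
i=8 t=11 v=9: → [8,12); WM=13
i=9 t=12 v=7: → [12,16); WM=13
i=10 t=14 v=8: → [12,16); WM=13
i=11 t=12 v=9: → [12,16); WM=13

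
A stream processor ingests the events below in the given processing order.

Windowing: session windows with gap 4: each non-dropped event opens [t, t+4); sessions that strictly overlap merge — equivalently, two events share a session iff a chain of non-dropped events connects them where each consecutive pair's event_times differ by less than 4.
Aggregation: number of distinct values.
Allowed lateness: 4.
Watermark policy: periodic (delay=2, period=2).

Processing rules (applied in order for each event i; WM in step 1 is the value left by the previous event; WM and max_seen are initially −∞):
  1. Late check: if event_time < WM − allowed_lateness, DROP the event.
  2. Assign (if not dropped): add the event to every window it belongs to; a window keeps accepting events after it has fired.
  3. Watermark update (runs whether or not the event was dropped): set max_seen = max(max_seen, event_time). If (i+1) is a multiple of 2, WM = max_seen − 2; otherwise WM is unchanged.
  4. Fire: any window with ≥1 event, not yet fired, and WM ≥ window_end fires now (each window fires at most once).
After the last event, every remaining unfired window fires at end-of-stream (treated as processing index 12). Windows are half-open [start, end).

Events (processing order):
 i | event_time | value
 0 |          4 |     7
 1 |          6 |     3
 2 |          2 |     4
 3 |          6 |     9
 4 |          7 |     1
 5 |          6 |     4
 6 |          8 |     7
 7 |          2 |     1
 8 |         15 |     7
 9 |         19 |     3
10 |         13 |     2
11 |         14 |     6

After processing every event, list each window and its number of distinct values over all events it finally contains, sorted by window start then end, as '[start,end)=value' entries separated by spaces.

[2,12)=5 [13,19)=3 [19,23)=1

i=0 t=4 v=7: → [4,8); WM=−∞
i=1 t=6 v=3: → [4,10); WM=4
i=2 t=2 v=4: → [2,10); WM=4
i=3 t=6 v=9: → [2,10); WM=4
i=4 t=7 v=1: → [2,11); WM=4
i=5 t=6 v=4: → [2,11); WM=5
i=6 t=8 v=7: → [2,12); WM=5
i=7 t=2 v=1: → [2,12); WM=6
i=8 t=15 v=7: → [15,19); WM=6
i=9 t=19 v=3: → [19,23); WM=17
i=10 t=13 v=2: → [13,19); WM=17
i=11 t=14 v=6: → [13,19); WM=17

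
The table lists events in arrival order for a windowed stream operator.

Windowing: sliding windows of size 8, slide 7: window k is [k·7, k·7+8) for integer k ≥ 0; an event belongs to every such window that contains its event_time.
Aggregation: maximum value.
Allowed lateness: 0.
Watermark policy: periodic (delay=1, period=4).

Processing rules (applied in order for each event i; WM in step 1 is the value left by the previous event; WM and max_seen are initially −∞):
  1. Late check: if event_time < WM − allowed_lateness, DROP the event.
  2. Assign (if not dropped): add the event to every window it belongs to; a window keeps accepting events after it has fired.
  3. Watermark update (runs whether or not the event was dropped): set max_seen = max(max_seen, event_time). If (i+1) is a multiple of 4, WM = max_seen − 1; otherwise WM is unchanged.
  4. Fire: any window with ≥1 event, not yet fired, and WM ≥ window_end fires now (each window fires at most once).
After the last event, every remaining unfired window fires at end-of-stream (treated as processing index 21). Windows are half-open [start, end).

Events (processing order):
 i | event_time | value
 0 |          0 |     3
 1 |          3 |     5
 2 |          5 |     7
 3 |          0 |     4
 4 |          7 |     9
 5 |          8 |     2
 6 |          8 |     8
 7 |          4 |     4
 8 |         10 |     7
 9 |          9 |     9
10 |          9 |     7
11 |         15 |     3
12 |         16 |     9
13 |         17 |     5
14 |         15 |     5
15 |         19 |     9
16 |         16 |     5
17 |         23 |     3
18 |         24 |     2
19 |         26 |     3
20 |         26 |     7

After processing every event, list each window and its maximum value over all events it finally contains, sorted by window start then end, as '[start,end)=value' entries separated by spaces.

i=0 t=0 v=3: → [0,8); WM=−∞
i=1 t=3 v=5: → [0,8); WM=−∞
i=2 t=5 v=7: → [0,8); WM=−∞
i=3 t=0 v=4: → [0,8); WM=4
i=4 t=7 v=9: → [7,15),[0,8); WM=4
i=5 t=8 v=2: → [7,15); WM=4
i=6 t=8 v=8: → [7,15); WM=4
i=7 t=4 v=4: → [0,8); WM=7
i=8 t=10 v=7: → [7,15); WM=7
i=9 t=9 v=9: → [7,15); WM=7
i=10 t=9 v=7: → [7,15); WM=7
i=11 t=15 v=3: → [14,22); WM=14; [0,8) fires=9
i=12 t=16 v=9: → [14,22); WM=14
i=13 t=17 v=5: → [14,22); WM=14
i=14 t=15 v=5: → [14,22); WM=14
i=15 t=19 v=9: → [14,22); WM=18; [7,15) fires=9
i=16 t=16 v=5: DROP (t<18-0); WM=18
i=17 t=23 v=3: → [21,29); WM=18
i=18 t=24 v=2: → [21,29); WM=18
i=19 t=26 v=3: → [21,29); WM=25; [14,22) fires=9
i=20 t=26 v=7: → [21,29); WM=25

[0,8)=9 [7,15)=9 [14,22)=9 [21,29)=7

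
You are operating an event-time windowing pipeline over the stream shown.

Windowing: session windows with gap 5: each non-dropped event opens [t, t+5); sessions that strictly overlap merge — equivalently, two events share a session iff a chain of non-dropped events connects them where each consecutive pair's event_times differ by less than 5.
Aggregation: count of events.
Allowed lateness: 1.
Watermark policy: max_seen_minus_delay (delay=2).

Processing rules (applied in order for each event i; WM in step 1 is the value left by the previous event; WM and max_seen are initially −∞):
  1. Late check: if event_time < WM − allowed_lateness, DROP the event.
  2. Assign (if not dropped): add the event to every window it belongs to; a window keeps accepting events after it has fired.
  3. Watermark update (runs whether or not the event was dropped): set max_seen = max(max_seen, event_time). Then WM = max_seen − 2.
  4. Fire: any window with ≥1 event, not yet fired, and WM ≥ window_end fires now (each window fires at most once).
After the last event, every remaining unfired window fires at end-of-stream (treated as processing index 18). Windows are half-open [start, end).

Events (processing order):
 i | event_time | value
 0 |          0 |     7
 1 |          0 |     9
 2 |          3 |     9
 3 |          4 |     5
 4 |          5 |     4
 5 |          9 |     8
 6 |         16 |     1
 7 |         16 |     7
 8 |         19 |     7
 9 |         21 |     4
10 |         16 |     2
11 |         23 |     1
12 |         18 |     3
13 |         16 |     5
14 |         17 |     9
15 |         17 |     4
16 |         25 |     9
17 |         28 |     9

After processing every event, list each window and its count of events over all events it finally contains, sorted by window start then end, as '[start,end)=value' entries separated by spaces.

i=0 t=0 v=7: → [0,5); WM=-2
i=1 t=0 v=9: → [0,5); WM=-2
i=2 t=3 v=9: → [0,8); WM=1
i=3 t=4 v=5: → [0,9); WM=2
i=4 t=5 v=4: → [0,10); WM=3
i=5 t=9 v=8: → [0,14); WM=7
i=6 t=16 v=1: → [16,21); WM=14
i=7 t=16 v=7: → [16,21); WM=14
i=8 t=19 v=7: → [16,24); WM=17
i=9 t=21 v=4: → [16,26); WM=19
i=10 t=16 v=2: DROP (t<19-1); WM=19
i=11 t=23 v=1: → [16,28); WM=21
i=12 t=18 v=3: DROP (t<21-1); WM=21
i=13 t=16 v=5: DROP (t<21-1); WM=21
i=14 t=17 v=9: DROP (t<21-1); WM=21
i=15 t=17 v=4: DROP (t<21-1); WM=21
i=16 t=25 v=9: → [16,30); WM=23
i=17 t=28 v=9: → [16,33); WM=26

[0,14)=6 [16,33)=7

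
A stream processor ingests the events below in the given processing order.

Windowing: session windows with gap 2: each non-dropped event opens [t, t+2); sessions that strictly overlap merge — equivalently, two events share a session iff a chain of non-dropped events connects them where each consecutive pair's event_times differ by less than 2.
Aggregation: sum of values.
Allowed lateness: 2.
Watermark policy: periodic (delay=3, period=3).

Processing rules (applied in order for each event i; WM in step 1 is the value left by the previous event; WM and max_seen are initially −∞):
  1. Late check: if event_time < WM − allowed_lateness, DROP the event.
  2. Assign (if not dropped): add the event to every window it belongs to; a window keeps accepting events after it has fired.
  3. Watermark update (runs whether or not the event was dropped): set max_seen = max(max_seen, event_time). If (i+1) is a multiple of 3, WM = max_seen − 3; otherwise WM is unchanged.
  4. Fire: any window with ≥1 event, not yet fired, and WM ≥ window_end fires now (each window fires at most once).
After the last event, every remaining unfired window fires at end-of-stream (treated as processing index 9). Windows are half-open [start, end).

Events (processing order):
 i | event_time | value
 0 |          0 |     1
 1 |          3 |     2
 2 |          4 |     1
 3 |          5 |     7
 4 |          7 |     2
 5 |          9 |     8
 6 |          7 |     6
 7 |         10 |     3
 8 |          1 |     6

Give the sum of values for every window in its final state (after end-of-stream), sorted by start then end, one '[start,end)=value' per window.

i=0 t=0 v=1: → [0,2); WM=−∞
i=1 t=3 v=2: → [3,5); WM=−∞
i=2 t=4 v=1: → [3,6); WM=1
i=3 t=5 v=7: → [3,7); WM=1
i=4 t=7 v=2: → [7,9); WM=1
i=5 t=9 v=8: → [9,11); WM=6
i=6 t=7 v=6: → [7,9); WM=6
i=7 t=10 v=3: → [9,12); WM=6
i=8 t=1 v=6: DROP (t<6-2); WM=7

[0,2)=1 [3,7)=10 [7,9)=8 [9,12)=11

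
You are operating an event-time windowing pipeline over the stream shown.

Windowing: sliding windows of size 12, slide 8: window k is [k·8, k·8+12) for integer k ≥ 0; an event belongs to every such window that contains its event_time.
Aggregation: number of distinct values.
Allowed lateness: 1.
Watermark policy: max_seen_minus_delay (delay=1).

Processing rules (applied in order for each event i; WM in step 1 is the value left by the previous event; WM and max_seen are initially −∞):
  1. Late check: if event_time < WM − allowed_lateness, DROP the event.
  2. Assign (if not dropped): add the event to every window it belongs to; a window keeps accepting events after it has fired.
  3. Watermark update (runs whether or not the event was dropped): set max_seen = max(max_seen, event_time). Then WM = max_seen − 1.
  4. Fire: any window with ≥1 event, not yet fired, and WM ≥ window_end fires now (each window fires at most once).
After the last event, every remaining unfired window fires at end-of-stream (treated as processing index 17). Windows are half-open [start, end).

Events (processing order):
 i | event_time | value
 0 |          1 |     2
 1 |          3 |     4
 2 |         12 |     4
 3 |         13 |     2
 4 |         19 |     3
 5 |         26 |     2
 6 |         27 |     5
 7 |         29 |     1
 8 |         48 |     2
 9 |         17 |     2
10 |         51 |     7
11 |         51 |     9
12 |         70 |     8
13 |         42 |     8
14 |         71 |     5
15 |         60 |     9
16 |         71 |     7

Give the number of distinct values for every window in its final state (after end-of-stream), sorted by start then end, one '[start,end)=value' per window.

[0,12)=2 [8,20)=3 [16,28)=3 [24,36)=3 [40,52)=3 [48,60)=3 [64,76)=3

i=0 t=1 v=2: → [0,12); WM=0
i=1 t=3 v=4: → [0,12); WM=2
i=2 t=12 v=4: → [8,20); WM=11
i=3 t=13 v=2: → [8,20); WM=12; [0,12) fires=2
i=4 t=19 v=3: → [16,28),[8,20); WM=18
i=5 t=26 v=2: → [24,36),[16,28); WM=25; [8,20) fires=3
i=6 t=27 v=5: → [24,36),[16,28); WM=26
i=7 t=29 v=1: → [24,36); WM=28; [16,28) fires=3
i=8 t=48 v=2: → [48,60),[40,52); WM=47; [24,36) fires=3
i=9 t=17 v=2: DROP (t<47-1); WM=47
i=10 t=51 v=7: → [48,60),[40,52); WM=50
i=11 t=51 v=9: → [48,60),[40,52); WM=50
i=12 t=70 v=8: → [64,76); WM=69; [40,52) fires=3 [48,60) fires=3
i=13 t=42 v=8: DROP (t<69-1); WM=69
i=14 t=71 v=5: → [64,76); WM=70
i=15 t=60 v=9: DROP (t<70-1); WM=70
i=16 t=71 v=7: → [64,76); WM=70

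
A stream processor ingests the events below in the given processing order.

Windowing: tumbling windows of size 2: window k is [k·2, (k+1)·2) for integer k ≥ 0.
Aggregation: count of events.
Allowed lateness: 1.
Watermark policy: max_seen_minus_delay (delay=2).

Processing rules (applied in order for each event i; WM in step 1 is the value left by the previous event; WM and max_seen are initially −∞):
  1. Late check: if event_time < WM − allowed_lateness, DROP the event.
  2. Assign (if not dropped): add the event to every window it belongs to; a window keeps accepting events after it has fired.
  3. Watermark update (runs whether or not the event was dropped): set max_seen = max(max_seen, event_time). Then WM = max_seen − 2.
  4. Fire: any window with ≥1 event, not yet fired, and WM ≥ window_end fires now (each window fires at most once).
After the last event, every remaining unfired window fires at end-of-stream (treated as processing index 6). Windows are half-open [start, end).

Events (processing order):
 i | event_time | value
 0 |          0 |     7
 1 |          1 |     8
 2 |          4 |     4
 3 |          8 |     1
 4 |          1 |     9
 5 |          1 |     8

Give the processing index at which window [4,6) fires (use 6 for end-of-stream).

i=0 t=0 v=7: → [0,2); WM=-2
i=1 t=1 v=8: → [0,2); WM=-1
i=2 t=4 v=4: → [4,6); WM=2; [0,2) fires=2
i=3 t=8 v=1: → [8,10); WM=6; [4,6) fires=1
i=4 t=1 v=9: DROP (t<6-1); WM=6
i=5 t=1 v=8: DROP (t<6-1); WM=6

3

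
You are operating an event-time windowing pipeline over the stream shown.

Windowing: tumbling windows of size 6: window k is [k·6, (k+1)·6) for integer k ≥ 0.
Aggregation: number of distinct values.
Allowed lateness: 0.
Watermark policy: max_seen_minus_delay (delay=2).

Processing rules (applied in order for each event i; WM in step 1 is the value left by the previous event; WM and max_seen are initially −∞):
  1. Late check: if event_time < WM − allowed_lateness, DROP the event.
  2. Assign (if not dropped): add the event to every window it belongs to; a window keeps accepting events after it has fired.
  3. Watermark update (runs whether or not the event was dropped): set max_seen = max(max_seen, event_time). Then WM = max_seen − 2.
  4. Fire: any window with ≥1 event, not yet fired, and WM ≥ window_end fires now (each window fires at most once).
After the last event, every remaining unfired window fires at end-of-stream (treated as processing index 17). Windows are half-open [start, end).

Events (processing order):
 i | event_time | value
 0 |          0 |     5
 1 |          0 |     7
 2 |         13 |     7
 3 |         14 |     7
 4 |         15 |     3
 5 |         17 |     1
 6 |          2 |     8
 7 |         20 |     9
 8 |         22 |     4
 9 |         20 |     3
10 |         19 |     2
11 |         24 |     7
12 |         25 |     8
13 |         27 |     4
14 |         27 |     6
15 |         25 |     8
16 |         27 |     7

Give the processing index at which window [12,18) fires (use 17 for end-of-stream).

7

i=0 t=0 v=5: → [0,6); WM=-2
i=1 t=0 v=7: → [0,6); WM=-2
i=2 t=13 v=7: → [12,18); WM=11; [0,6) fires=2
i=3 t=14 v=7: → [12,18); WM=12
i=4 t=15 v=3: → [12,18); WM=13
i=5 t=17 v=1: → [12,18); WM=15
i=6 t=2 v=8: DROP (t<15-0); WM=15
i=7 t=20 v=9: → [18,24); WM=18; [12,18) fires=3
i=8 t=22 v=4: → [18,24); WM=20
i=9 t=20 v=3: → [18,24); WM=20
i=10 t=19 v=2: DROP (t<20-0); WM=20
i=11 t=24 v=7: → [24,30); WM=22
i=12 t=25 v=8: → [24,30); WM=23
i=13 t=27 v=4: → [24,30); WM=25; [18,24) fires=3
i=14 t=27 v=6: → [24,30); WM=25
i=15 t=25 v=8: → [24,30); WM=25
i=16 t=27 v=7: → [24,30); WM=25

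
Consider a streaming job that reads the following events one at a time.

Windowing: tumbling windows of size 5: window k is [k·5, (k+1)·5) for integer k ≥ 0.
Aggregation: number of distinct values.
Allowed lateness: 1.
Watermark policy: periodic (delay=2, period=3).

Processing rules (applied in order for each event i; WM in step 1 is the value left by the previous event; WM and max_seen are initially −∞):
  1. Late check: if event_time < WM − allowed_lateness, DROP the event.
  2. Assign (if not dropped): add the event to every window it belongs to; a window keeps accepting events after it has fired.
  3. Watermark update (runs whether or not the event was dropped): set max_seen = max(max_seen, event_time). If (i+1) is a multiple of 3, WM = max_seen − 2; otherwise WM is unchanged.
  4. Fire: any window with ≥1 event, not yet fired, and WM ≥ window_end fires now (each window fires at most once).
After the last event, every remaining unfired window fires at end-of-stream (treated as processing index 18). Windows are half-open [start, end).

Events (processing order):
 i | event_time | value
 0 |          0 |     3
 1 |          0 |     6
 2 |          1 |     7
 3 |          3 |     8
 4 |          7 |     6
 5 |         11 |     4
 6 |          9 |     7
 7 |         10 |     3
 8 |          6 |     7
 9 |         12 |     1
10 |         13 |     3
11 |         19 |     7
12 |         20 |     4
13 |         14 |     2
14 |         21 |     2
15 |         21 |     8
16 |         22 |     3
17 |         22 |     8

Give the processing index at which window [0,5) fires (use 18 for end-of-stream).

i=0 t=0 v=3: → [0,5); WM=−∞
i=1 t=0 v=6: → [0,5); WM=−∞
i=2 t=1 v=7: → [0,5); WM=-1
i=3 t=3 v=8: → [0,5); WM=-1
i=4 t=7 v=6: → [5,10); WM=-1
i=5 t=11 v=4: → [10,15); WM=9; [0,5) fires=4
i=6 t=9 v=7: → [5,10); WM=9
i=7 t=10 v=3: → [10,15); WM=9
i=8 t=6 v=7: DROP (t<9-1); WM=9
i=9 t=12 v=1: → [10,15); WM=9
i=10 t=13 v=3: → [10,15); WM=9
i=11 t=19 v=7: → [15,20); WM=17; [5,10) fires=2 [10,15) fires=3
i=12 t=20 v=4: → [20,25); WM=17
i=13 t=14 v=2: DROP (t<17-1); WM=17
i=14 t=21 v=2: → [20,25); WM=19
i=15 t=21 v=8: → [20,25); WM=19
i=16 t=22 v=3: → [20,25); WM=19
i=17 t=22 v=8: → [20,25); WM=20; [15,20) fires=1

5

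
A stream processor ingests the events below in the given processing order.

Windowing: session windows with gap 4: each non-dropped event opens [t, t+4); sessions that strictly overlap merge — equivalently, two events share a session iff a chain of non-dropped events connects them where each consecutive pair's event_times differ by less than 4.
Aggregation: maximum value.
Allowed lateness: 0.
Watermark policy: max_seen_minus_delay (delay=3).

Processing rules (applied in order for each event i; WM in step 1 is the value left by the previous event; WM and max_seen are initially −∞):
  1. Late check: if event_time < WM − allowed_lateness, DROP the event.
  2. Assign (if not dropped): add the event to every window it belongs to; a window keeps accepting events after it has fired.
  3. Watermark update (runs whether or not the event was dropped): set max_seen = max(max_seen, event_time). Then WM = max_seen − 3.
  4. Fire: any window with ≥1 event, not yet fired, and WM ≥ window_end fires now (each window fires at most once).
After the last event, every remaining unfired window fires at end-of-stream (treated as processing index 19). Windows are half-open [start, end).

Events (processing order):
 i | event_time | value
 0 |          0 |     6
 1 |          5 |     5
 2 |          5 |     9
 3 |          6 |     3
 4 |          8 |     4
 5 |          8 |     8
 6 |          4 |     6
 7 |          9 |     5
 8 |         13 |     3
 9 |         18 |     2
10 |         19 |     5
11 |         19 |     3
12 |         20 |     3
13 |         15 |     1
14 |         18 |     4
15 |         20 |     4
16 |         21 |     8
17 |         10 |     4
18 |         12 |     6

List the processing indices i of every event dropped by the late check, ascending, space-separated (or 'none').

6 13 17 18

i=0 t=0 v=6: → [0,4); WM=-3
i=1 t=5 v=5: → [5,9); WM=2
i=2 t=5 v=9: → [5,9); WM=2
i=3 t=6 v=3: → [5,10); WM=3
i=4 t=8 v=4: → [5,12); WM=5
i=5 t=8 v=8: → [5,12); WM=5
i=6 t=4 v=6: DROP (t<5-0); WM=5
i=7 t=9 v=5: → [5,13); WM=6
i=8 t=13 v=3: → [13,17); WM=10
i=9 t=18 v=2: → [18,22); WM=15
i=10 t=19 v=5: → [18,23); WM=16
i=11 t=19 v=3: → [18,23); WM=16
i=12 t=20 v=3: → [18,24); WM=17
i=13 t=15 v=1: DROP (t<17-0); WM=17
i=14 t=18 v=4: → [18,24); WM=17
i=15 t=20 v=4: → [18,24); WM=17
i=16 t=21 v=8: → [18,25); WM=18
i=17 t=10 v=4: DROP (t<18-0); WM=18
i=18 t=12 v=6: DROP (t<18-0); WM=18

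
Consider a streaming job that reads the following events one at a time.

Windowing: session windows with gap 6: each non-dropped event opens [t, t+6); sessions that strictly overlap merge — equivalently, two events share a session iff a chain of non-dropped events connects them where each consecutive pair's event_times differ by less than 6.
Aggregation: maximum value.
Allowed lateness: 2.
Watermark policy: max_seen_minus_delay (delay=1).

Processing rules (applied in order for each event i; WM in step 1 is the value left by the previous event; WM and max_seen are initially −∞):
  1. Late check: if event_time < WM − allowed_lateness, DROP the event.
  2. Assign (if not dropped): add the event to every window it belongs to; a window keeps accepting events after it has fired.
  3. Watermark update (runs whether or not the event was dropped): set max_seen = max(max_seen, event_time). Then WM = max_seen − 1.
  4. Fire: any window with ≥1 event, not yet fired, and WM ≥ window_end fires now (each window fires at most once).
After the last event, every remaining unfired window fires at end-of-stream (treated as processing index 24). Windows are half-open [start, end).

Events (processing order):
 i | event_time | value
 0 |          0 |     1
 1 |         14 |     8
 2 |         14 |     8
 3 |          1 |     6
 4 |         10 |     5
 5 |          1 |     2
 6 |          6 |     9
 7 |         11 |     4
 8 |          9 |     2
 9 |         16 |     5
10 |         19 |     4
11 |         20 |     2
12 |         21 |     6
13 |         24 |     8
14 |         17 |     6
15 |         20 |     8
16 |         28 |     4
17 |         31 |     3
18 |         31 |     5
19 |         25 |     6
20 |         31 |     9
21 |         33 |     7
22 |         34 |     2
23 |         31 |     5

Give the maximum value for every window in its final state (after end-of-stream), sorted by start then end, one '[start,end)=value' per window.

i=0 t=0 v=1: → [0,6); WM=-1
i=1 t=14 v=8: → [14,20); WM=13
i=2 t=14 v=8: → [14,20); WM=13
i=3 t=1 v=6: DROP (t<13-2); WM=13
i=4 t=10 v=5: DROP (t<13-2); WM=13
i=5 t=1 v=2: DROP (t<13-2); WM=13
i=6 t=6 v=9: DROP (t<13-2); WM=13
i=7 t=11 v=4: → [11,20); WM=13
i=8 t=9 v=2: DROP (t<13-2); WM=13
i=9 t=16 v=5: → [11,22); WM=15
i=10 t=19 v=4: → [11,25); WM=18
i=11 t=20 v=2: → [11,26); WM=19
i=12 t=21 v=6: → [11,27); WM=20
i=13 t=24 v=8: → [11,30); WM=23
i=14 t=17 v=6: DROP (t<23-2); WM=23
i=15 t=20 v=8: DROP (t<23-2); WM=23
i=16 t=28 v=4: → [11,34); WM=27
i=17 t=31 v=3: → [11,37); WM=30
i=18 t=31 v=5: → [11,37); WM=30
i=19 t=25 v=6: DROP (t<30-2); WM=30
i=20 t=31 v=9: → [11,37); WM=30
i=21 t=33 v=7: → [11,39); WM=32
i=22 t=34 v=2: → [11,40); WM=33
i=23 t=31 v=5: → [11,40); WM=33

[0,6)=1 [11,40)=9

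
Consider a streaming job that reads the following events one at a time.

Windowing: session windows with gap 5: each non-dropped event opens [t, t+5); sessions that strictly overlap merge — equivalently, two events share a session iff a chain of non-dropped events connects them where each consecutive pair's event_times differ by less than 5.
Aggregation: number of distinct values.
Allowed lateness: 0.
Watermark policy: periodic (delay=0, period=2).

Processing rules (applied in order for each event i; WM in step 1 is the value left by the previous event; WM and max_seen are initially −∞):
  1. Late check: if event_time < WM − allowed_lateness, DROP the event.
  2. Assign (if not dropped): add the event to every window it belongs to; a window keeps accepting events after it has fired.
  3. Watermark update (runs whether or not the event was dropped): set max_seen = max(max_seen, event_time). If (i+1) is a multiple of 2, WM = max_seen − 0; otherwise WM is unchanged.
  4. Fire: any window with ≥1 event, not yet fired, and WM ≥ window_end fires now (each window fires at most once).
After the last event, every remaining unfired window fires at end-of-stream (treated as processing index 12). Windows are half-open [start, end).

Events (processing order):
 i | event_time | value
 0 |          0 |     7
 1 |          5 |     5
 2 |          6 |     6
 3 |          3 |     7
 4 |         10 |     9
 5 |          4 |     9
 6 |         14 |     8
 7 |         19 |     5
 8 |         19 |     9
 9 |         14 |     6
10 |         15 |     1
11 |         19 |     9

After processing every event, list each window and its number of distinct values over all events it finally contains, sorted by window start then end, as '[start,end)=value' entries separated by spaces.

i=0 t=0 v=7: → [0,5); WM=−∞
i=1 t=5 v=5: → [5,10); WM=5
i=2 t=6 v=6: → [5,11); WM=5
i=3 t=3 v=7: DROP (t<5-0); WM=6
i=4 t=10 v=9: → [5,15); WM=6
i=5 t=4 v=9: DROP (t<6-0); WM=10
i=6 t=14 v=8: → [5,19); WM=10
i=7 t=19 v=5: → [19,24); WM=19
i=8 t=19 v=9: → [19,24); WM=19
i=9 t=14 v=6: DROP (t<19-0); WM=19
i=10 t=15 v=1: DROP (t<19-0); WM=19
i=11 t=19 v=9: → [19,24); WM=19

[0,5)=1 [5,19)=4 [19,24)=2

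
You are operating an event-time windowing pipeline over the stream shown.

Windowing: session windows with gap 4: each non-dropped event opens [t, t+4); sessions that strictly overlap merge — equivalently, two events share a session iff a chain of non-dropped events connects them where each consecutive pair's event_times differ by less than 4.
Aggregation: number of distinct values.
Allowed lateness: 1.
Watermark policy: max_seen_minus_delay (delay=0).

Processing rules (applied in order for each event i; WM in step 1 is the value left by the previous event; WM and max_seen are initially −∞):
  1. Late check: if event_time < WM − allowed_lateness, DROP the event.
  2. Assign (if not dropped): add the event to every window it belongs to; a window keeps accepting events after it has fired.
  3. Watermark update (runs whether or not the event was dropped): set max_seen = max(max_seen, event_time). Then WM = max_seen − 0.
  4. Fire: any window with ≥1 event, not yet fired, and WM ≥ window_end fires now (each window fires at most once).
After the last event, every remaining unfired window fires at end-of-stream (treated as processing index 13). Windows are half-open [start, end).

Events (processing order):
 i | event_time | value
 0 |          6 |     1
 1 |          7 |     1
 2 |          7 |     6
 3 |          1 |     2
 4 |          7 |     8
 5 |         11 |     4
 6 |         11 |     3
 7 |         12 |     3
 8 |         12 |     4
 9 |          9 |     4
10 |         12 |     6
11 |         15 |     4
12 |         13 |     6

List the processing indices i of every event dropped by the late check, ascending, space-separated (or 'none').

i=0 t=6 v=1: → [6,10); WM=6
i=1 t=7 v=1: → [6,11); WM=7
i=2 t=7 v=6: → [6,11); WM=7
i=3 t=1 v=2: DROP (t<7-1); WM=7
i=4 t=7 v=8: → [6,11); WM=7
i=5 t=11 v=4: → [11,15); WM=11
i=6 t=11 v=3: → [11,15); WM=11
i=7 t=12 v=3: → [11,16); WM=12
i=8 t=12 v=4: → [11,16); WM=12
i=9 t=9 v=4: DROP (t<12-1); WM=12
i=10 t=12 v=6: → [11,16); WM=12
i=11 t=15 v=4: → [11,19); WM=15
i=12 t=13 v=6: DROP (t<15-1); WM=15

3 9 12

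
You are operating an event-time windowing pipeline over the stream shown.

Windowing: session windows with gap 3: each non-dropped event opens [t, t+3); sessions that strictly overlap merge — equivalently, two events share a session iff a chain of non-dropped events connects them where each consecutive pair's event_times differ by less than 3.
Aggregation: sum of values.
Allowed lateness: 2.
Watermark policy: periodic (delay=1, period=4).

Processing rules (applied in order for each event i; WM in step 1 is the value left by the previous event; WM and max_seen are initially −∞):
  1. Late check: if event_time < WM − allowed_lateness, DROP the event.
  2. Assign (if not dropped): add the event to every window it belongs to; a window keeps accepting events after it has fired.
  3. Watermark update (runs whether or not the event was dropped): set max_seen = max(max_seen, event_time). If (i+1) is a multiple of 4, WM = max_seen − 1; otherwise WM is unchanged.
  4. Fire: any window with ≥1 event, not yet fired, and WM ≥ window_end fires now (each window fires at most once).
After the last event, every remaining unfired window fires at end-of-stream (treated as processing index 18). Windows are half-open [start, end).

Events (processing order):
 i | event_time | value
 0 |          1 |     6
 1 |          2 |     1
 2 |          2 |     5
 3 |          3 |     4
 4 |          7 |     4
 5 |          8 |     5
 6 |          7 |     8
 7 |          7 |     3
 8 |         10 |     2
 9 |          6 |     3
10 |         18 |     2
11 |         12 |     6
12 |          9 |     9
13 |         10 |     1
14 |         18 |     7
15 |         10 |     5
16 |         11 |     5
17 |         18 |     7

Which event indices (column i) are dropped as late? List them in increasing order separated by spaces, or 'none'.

i=0 t=1 v=6: → [1,4); WM=−∞
i=1 t=2 v=1: → [1,5); WM=−∞
i=2 t=2 v=5: → [1,5); WM=−∞
i=3 t=3 v=4: → [1,6); WM=2
i=4 t=7 v=4: → [7,10); WM=2
i=5 t=8 v=5: → [7,11); WM=2
i=6 t=7 v=8: → [7,11); WM=2
i=7 t=7 v=3: → [7,11); WM=7
i=8 t=10 v=2: → [7,13); WM=7
i=9 t=6 v=3: → [6,13); WM=7
i=10 t=18 v=2: → [18,21); WM=7
i=11 t=12 v=6: → [6,15); WM=17
i=12 t=9 v=9: DROP (t<17-2); WM=17
i=13 t=10 v=1: DROP (t<17-2); WM=17
i=14 t=18 v=7: → [18,21); WM=17
i=15 t=10 v=5: DROP (t<17-2); WM=17
i=16 t=11 v=5: DROP (t<17-2); WM=17
i=17 t=18 v=7: → [18,21); WM=17

12 13 15 16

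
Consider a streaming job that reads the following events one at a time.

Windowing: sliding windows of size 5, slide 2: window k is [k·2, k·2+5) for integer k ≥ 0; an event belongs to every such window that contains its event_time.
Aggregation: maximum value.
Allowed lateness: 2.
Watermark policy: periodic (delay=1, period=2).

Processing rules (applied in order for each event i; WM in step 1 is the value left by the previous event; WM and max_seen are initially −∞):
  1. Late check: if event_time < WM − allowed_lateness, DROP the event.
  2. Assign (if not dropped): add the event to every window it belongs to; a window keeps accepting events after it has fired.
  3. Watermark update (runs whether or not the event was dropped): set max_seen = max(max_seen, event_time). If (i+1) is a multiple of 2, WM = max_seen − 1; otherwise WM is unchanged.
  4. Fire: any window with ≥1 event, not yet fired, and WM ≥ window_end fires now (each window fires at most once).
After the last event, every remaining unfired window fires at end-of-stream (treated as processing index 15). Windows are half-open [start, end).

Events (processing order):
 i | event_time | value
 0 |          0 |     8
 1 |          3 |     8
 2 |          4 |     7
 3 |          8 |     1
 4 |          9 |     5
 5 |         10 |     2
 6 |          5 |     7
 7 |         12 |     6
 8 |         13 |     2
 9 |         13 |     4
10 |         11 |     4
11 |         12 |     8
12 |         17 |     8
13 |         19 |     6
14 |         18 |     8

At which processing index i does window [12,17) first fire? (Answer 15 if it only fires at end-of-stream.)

i=0 t=0 v=8: → [0,5); WM=−∞
i=1 t=3 v=8: → [2,7),[0,5); WM=2
i=2 t=4 v=7: → [4,9),[2,7),[0,5); WM=2
i=3 t=8 v=1: → [8,13),[6,11),[4,9); WM=7; [0,5) fires=8 [2,7) fires=8
i=4 t=9 v=5: → [8,13),[6,11); WM=7
i=5 t=10 v=2: → [10,15),[8,13),[6,11); WM=9; [4,9) fires=7
i=6 t=5 v=7: DROP (t<9-2); WM=9
i=7 t=12 v=6: → [12,17),[10,15),[8,13); WM=11; [6,11) fires=5
i=8 t=13 v=2: → [12,17),[10,15); WM=11
i=9 t=13 v=4: → [12,17),[10,15); WM=12
i=10 t=11 v=4: → [10,15),[8,13); WM=12
i=11 t=12 v=8: → [12,17),[10,15),[8,13); WM=12
i=12 t=17 v=8: → [16,21),[14,19); WM=12
i=13 t=19 v=6: → [18,23),[16,21); WM=18; [8,13) fires=8 [10,15) fires=8 [12,17) fires=8
i=14 t=18 v=8: → [18,23),[16,21),[14,19); WM=18

13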